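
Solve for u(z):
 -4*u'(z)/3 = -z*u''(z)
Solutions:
 u(z) = C1 + C2*z^(7/3)


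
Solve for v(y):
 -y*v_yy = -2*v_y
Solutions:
 v(y) = C1 + C2*y^3


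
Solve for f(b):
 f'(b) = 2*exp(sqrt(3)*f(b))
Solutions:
 f(b) = sqrt(3)*(2*log(-1/(C1 + 2*b)) - log(3))/6


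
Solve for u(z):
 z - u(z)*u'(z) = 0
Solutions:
 u(z) = -sqrt(C1 + z^2)
 u(z) = sqrt(C1 + z^2)


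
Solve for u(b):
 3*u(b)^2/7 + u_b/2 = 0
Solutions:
 u(b) = 7/(C1 + 6*b)


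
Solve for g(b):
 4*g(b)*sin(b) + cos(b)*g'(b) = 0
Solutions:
 g(b) = C1*cos(b)^4


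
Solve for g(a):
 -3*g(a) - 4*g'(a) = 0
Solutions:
 g(a) = C1*exp(-3*a/4)


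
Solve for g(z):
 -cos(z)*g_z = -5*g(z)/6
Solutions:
 g(z) = C1*(sin(z) + 1)^(5/12)/(sin(z) - 1)^(5/12)


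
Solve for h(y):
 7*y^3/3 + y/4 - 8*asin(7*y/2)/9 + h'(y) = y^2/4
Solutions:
 h(y) = C1 - 7*y^4/12 + y^3/12 - y^2/8 + 8*y*asin(7*y/2)/9 + 8*sqrt(4 - 49*y^2)/63


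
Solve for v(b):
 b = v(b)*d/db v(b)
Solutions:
 v(b) = -sqrt(C1 + b^2)
 v(b) = sqrt(C1 + b^2)


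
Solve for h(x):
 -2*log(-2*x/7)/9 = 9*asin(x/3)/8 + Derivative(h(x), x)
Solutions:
 h(x) = C1 - 2*x*log(-x)/9 - 9*x*asin(x/3)/8 - 2*x*log(2)/9 + 2*x/9 + 2*x*log(7)/9 - 9*sqrt(9 - x^2)/8


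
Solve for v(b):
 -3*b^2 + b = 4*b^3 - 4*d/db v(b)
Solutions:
 v(b) = C1 + b^4/4 + b^3/4 - b^2/8


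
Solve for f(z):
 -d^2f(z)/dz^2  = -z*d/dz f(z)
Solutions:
 f(z) = C1 + C2*erfi(sqrt(2)*z/2)


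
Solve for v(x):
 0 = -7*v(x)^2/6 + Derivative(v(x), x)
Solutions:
 v(x) = -6/(C1 + 7*x)


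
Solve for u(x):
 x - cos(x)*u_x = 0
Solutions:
 u(x) = C1 + Integral(x/cos(x), x)


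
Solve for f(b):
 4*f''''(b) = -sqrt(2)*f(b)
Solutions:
 f(b) = (C1*sin(2^(1/8)*b/2) + C2*cos(2^(1/8)*b/2))*exp(-2^(1/8)*b/2) + (C3*sin(2^(1/8)*b/2) + C4*cos(2^(1/8)*b/2))*exp(2^(1/8)*b/2)


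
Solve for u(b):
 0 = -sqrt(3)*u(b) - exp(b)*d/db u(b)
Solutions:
 u(b) = C1*exp(sqrt(3)*exp(-b))


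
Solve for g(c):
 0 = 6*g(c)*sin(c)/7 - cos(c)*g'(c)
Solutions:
 g(c) = C1/cos(c)^(6/7)


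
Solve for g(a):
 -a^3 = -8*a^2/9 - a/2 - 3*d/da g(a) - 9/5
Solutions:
 g(a) = C1 + a^4/12 - 8*a^3/81 - a^2/12 - 3*a/5


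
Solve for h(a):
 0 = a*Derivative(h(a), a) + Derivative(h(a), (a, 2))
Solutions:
 h(a) = C1 + C2*erf(sqrt(2)*a/2)


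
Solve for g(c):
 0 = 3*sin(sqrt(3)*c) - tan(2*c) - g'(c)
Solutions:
 g(c) = C1 + log(cos(2*c))/2 - sqrt(3)*cos(sqrt(3)*c)


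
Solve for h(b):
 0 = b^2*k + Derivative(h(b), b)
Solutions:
 h(b) = C1 - b^3*k/3


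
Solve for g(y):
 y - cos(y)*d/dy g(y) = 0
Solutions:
 g(y) = C1 + Integral(y/cos(y), y)


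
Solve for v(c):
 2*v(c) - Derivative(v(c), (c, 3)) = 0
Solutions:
 v(c) = C3*exp(2^(1/3)*c) + (C1*sin(2^(1/3)*sqrt(3)*c/2) + C2*cos(2^(1/3)*sqrt(3)*c/2))*exp(-2^(1/3)*c/2)


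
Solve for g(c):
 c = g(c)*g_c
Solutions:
 g(c) = -sqrt(C1 + c^2)
 g(c) = sqrt(C1 + c^2)


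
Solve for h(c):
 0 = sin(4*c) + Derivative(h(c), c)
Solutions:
 h(c) = C1 + cos(4*c)/4


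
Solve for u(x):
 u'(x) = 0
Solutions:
 u(x) = C1


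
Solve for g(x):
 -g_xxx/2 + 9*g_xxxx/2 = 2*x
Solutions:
 g(x) = C1 + C2*x + C3*x^2 + C4*exp(x/9) - x^4/6 - 6*x^3


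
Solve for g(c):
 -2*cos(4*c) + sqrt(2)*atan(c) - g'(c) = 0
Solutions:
 g(c) = C1 + sqrt(2)*(c*atan(c) - log(c^2 + 1)/2) - sin(4*c)/2


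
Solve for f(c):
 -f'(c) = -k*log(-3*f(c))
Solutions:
 Integral(1/(log(-_y) + log(3)), (_y, f(c))) = C1 + c*k


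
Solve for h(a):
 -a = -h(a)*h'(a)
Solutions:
 h(a) = -sqrt(C1 + a^2)
 h(a) = sqrt(C1 + a^2)


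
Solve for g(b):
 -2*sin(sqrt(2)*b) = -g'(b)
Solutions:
 g(b) = C1 - sqrt(2)*cos(sqrt(2)*b)


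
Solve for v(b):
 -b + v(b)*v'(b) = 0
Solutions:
 v(b) = -sqrt(C1 + b^2)
 v(b) = sqrt(C1 + b^2)


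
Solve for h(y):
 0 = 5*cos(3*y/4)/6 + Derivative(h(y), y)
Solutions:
 h(y) = C1 - 10*sin(3*y/4)/9


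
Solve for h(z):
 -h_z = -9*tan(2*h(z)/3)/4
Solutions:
 h(z) = -3*asin(C1*exp(3*z/2))/2 + 3*pi/2
 h(z) = 3*asin(C1*exp(3*z/2))/2


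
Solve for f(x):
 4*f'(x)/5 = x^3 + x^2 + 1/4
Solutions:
 f(x) = C1 + 5*x^4/16 + 5*x^3/12 + 5*x/16


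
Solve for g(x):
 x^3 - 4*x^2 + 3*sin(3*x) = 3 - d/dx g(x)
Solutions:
 g(x) = C1 - x^4/4 + 4*x^3/3 + 3*x + cos(3*x)


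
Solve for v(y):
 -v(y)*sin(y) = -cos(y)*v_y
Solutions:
 v(y) = C1/cos(y)


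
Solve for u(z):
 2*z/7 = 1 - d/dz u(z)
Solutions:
 u(z) = C1 - z^2/7 + z


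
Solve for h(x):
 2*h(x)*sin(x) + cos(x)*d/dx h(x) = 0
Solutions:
 h(x) = C1*cos(x)^2


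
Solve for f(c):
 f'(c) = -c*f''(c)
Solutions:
 f(c) = C1 + C2*log(c)


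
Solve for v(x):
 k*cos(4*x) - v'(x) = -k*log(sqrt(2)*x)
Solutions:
 v(x) = C1 + k*(2*x*log(x) - 2*x + x*log(2) + sin(4*x)/2)/2


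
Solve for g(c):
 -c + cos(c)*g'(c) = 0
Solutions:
 g(c) = C1 + Integral(c/cos(c), c)


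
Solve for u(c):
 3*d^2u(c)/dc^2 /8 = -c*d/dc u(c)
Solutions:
 u(c) = C1 + C2*erf(2*sqrt(3)*c/3)


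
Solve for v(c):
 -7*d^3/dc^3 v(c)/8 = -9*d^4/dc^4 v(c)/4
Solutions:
 v(c) = C1 + C2*c + C3*c^2 + C4*exp(7*c/18)


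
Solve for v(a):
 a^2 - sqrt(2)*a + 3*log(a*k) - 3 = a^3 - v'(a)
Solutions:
 v(a) = C1 + a^4/4 - a^3/3 + sqrt(2)*a^2/2 - 3*a*log(a*k) + 6*a


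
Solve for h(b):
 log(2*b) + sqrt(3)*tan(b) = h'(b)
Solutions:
 h(b) = C1 + b*log(b) - b + b*log(2) - sqrt(3)*log(cos(b))


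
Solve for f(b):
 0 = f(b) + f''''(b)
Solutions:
 f(b) = (C1*sin(sqrt(2)*b/2) + C2*cos(sqrt(2)*b/2))*exp(-sqrt(2)*b/2) + (C3*sin(sqrt(2)*b/2) + C4*cos(sqrt(2)*b/2))*exp(sqrt(2)*b/2)


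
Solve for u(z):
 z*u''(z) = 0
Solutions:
 u(z) = C1 + C2*z


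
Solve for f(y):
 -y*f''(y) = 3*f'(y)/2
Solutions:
 f(y) = C1 + C2/sqrt(y)


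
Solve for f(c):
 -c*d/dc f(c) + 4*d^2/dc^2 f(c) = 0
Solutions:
 f(c) = C1 + C2*erfi(sqrt(2)*c/4)


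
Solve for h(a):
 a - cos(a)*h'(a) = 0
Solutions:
 h(a) = C1 + Integral(a/cos(a), a)


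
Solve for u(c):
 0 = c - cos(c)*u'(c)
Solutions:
 u(c) = C1 + Integral(c/cos(c), c)


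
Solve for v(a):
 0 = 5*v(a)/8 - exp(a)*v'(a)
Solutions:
 v(a) = C1*exp(-5*exp(-a)/8)


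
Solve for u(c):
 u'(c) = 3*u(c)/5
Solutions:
 u(c) = C1*exp(3*c/5)


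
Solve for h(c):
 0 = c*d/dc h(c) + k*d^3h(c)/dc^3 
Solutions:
 h(c) = C1 + Integral(C2*airyai(c*(-1/k)^(1/3)) + C3*airybi(c*(-1/k)^(1/3)), c)


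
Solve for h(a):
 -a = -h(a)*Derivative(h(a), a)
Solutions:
 h(a) = -sqrt(C1 + a^2)
 h(a) = sqrt(C1 + a^2)


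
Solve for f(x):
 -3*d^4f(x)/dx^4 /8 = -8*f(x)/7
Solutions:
 f(x) = C1*exp(-2*sqrt(2)*21^(3/4)*x/21) + C2*exp(2*sqrt(2)*21^(3/4)*x/21) + C3*sin(2*sqrt(2)*21^(3/4)*x/21) + C4*cos(2*sqrt(2)*21^(3/4)*x/21)


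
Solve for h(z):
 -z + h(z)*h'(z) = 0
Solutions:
 h(z) = -sqrt(C1 + z^2)
 h(z) = sqrt(C1 + z^2)


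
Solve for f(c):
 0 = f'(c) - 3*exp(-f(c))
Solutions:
 f(c) = log(C1 + 3*c)


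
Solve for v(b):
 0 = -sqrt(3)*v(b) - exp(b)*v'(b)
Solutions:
 v(b) = C1*exp(sqrt(3)*exp(-b))


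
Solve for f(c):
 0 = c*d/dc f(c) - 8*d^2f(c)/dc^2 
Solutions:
 f(c) = C1 + C2*erfi(c/4)


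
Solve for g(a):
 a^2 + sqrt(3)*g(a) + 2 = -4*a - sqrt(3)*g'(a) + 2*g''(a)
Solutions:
 g(a) = C1*exp(a*(sqrt(3) + sqrt(3 + 8*sqrt(3)))/4) + C2*exp(a*(-sqrt(3 + 8*sqrt(3)) + sqrt(3))/4) - sqrt(3)*a^2/3 - 2*sqrt(3)*a/3 - 4/3


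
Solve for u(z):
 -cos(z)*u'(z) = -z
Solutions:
 u(z) = C1 + Integral(z/cos(z), z)


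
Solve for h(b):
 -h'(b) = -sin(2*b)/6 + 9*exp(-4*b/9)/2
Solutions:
 h(b) = C1 - cos(2*b)/12 + 81*exp(-4*b/9)/8


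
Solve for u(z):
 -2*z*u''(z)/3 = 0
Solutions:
 u(z) = C1 + C2*z


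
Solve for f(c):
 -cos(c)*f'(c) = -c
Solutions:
 f(c) = C1 + Integral(c/cos(c), c)


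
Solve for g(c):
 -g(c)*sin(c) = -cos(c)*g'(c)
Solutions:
 g(c) = C1/cos(c)


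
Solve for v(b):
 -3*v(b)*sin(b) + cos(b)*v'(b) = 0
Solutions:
 v(b) = C1/cos(b)^3


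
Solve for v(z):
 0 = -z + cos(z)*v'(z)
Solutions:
 v(z) = C1 + Integral(z/cos(z), z)


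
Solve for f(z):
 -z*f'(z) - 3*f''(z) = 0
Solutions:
 f(z) = C1 + C2*erf(sqrt(6)*z/6)


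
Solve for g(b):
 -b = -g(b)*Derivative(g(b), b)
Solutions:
 g(b) = -sqrt(C1 + b^2)
 g(b) = sqrt(C1 + b^2)


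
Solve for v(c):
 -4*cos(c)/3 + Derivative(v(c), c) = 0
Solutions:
 v(c) = C1 + 4*sin(c)/3


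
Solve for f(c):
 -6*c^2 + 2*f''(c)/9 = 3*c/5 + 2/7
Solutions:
 f(c) = C1 + C2*c + 9*c^4/4 + 9*c^3/20 + 9*c^2/14


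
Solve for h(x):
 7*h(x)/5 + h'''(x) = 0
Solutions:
 h(x) = C3*exp(-5^(2/3)*7^(1/3)*x/5) + (C1*sin(sqrt(3)*5^(2/3)*7^(1/3)*x/10) + C2*cos(sqrt(3)*5^(2/3)*7^(1/3)*x/10))*exp(5^(2/3)*7^(1/3)*x/10)


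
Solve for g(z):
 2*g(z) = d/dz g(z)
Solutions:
 g(z) = C1*exp(2*z)


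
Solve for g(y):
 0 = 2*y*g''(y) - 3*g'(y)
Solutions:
 g(y) = C1 + C2*y^(5/2)


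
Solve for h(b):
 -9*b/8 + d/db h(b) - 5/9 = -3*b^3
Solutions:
 h(b) = C1 - 3*b^4/4 + 9*b^2/16 + 5*b/9


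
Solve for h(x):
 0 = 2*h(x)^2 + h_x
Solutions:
 h(x) = 1/(C1 + 2*x)


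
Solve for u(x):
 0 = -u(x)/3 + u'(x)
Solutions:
 u(x) = C1*exp(x/3)


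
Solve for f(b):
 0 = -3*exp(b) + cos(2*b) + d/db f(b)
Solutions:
 f(b) = C1 + 3*exp(b) - sin(2*b)/2


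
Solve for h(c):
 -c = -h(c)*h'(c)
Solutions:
 h(c) = -sqrt(C1 + c^2)
 h(c) = sqrt(C1 + c^2)


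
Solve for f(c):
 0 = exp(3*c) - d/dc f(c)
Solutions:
 f(c) = C1 + exp(3*c)/3


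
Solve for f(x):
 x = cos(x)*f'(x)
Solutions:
 f(x) = C1 + Integral(x/cos(x), x)


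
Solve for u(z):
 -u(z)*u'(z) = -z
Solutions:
 u(z) = -sqrt(C1 + z^2)
 u(z) = sqrt(C1 + z^2)


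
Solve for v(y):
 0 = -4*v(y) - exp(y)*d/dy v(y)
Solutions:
 v(y) = C1*exp(4*exp(-y))


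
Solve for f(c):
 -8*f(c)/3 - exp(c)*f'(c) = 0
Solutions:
 f(c) = C1*exp(8*exp(-c)/3)


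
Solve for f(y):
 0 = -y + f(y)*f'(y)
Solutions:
 f(y) = -sqrt(C1 + y^2)
 f(y) = sqrt(C1 + y^2)


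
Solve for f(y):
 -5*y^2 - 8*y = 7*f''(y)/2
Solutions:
 f(y) = C1 + C2*y - 5*y^4/42 - 8*y^3/21


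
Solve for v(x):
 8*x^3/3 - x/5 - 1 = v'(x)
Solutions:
 v(x) = C1 + 2*x^4/3 - x^2/10 - x


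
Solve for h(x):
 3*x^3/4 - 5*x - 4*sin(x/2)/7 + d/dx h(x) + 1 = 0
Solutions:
 h(x) = C1 - 3*x^4/16 + 5*x^2/2 - x - 8*cos(x/2)/7


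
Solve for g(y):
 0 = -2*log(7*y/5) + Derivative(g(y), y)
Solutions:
 g(y) = C1 + 2*y*log(y) - 2*y + y*log(49/25)


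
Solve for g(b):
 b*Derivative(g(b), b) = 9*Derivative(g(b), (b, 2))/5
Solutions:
 g(b) = C1 + C2*erfi(sqrt(10)*b/6)


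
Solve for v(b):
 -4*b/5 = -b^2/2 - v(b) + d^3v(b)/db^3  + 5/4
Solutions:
 v(b) = C3*exp(b) - b^2/2 + 4*b/5 + (C1*sin(sqrt(3)*b/2) + C2*cos(sqrt(3)*b/2))*exp(-b/2) + 5/4


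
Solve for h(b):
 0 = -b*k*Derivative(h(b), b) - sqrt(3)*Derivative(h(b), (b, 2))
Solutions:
 h(b) = Piecewise((-sqrt(2)*3^(1/4)*sqrt(pi)*C1*erf(sqrt(2)*3^(3/4)*b*sqrt(k)/6)/(2*sqrt(k)) - C2, (k > 0) | (k < 0)), (-C1*b - C2, True))


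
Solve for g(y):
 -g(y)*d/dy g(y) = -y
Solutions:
 g(y) = -sqrt(C1 + y^2)
 g(y) = sqrt(C1 + y^2)


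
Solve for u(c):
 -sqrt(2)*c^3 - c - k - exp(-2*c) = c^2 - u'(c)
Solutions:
 u(c) = C1 + sqrt(2)*c^4/4 + c^3/3 + c^2/2 + c*k - exp(-2*c)/2


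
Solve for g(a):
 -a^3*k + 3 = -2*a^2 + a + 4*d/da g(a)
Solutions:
 g(a) = C1 - a^4*k/16 + a^3/6 - a^2/8 + 3*a/4


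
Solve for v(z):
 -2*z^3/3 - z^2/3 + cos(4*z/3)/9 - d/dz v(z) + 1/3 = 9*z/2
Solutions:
 v(z) = C1 - z^4/6 - z^3/9 - 9*z^2/4 + z/3 + sin(4*z/3)/12


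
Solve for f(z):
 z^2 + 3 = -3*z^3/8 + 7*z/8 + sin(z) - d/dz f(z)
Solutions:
 f(z) = C1 - 3*z^4/32 - z^3/3 + 7*z^2/16 - 3*z - cos(z)


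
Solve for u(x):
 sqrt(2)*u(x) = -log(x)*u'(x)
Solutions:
 u(x) = C1*exp(-sqrt(2)*li(x))


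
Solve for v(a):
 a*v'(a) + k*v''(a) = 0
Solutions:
 v(a) = C1 + C2*sqrt(k)*erf(sqrt(2)*a*sqrt(1/k)/2)


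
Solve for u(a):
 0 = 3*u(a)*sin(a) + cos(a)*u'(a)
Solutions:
 u(a) = C1*cos(a)^3


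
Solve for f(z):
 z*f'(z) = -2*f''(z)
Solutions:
 f(z) = C1 + C2*erf(z/2)


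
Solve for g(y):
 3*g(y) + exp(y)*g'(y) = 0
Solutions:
 g(y) = C1*exp(3*exp(-y))


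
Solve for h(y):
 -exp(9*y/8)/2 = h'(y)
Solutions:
 h(y) = C1 - 4*exp(9*y/8)/9


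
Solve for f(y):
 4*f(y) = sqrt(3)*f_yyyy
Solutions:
 f(y) = C1*exp(-sqrt(2)*3^(7/8)*y/3) + C2*exp(sqrt(2)*3^(7/8)*y/3) + C3*sin(sqrt(2)*3^(7/8)*y/3) + C4*cos(sqrt(2)*3^(7/8)*y/3)


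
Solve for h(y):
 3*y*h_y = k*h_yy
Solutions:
 h(y) = C1 + C2*erf(sqrt(6)*y*sqrt(-1/k)/2)/sqrt(-1/k)


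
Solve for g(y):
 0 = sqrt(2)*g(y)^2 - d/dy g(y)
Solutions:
 g(y) = -1/(C1 + sqrt(2)*y)


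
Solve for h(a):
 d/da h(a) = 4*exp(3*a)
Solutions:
 h(a) = C1 + 4*exp(3*a)/3


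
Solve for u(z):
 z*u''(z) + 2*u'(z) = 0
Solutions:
 u(z) = C1 + C2/z


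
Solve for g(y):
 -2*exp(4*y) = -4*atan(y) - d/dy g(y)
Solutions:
 g(y) = C1 - 4*y*atan(y) + exp(4*y)/2 + 2*log(y^2 + 1)


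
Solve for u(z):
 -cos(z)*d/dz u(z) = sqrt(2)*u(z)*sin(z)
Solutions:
 u(z) = C1*cos(z)^(sqrt(2))


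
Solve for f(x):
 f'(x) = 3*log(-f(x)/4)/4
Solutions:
 -4*Integral(1/(log(-_y) - 2*log(2)), (_y, f(x)))/3 = C1 - x


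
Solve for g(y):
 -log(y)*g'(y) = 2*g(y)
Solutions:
 g(y) = C1*exp(-2*li(y))


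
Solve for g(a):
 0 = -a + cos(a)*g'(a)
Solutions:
 g(a) = C1 + Integral(a/cos(a), a)


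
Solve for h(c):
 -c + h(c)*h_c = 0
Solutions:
 h(c) = -sqrt(C1 + c^2)
 h(c) = sqrt(C1 + c^2)


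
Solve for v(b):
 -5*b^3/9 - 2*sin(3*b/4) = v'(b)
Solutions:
 v(b) = C1 - 5*b^4/36 + 8*cos(3*b/4)/3


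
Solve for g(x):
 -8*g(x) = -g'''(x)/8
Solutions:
 g(x) = C3*exp(4*x) + (C1*sin(2*sqrt(3)*x) + C2*cos(2*sqrt(3)*x))*exp(-2*x)


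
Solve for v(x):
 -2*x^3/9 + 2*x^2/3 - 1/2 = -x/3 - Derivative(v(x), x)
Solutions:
 v(x) = C1 + x^4/18 - 2*x^3/9 - x^2/6 + x/2


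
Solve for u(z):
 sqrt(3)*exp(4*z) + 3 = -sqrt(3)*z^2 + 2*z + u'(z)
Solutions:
 u(z) = C1 + sqrt(3)*z^3/3 - z^2 + 3*z + sqrt(3)*exp(4*z)/4


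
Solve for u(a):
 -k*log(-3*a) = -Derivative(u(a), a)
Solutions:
 u(a) = C1 + a*k*log(-a) + a*k*(-1 + log(3))


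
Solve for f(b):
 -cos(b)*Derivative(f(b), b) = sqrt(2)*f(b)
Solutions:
 f(b) = C1*(sin(b) - 1)^(sqrt(2)/2)/(sin(b) + 1)^(sqrt(2)/2)


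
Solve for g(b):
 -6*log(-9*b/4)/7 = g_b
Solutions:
 g(b) = C1 - 6*b*log(-b)/7 + 6*b*(-2*log(3) + 1 + 2*log(2))/7


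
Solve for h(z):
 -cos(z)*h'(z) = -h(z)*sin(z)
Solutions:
 h(z) = C1/cos(z)


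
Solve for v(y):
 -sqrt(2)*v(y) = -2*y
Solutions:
 v(y) = sqrt(2)*y


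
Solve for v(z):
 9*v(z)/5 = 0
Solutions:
 v(z) = 0


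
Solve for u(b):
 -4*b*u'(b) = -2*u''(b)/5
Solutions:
 u(b) = C1 + C2*erfi(sqrt(5)*b)


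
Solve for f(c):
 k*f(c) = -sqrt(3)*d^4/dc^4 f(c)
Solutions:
 f(c) = C1*exp(-3^(7/8)*c*(-k)^(1/4)/3) + C2*exp(3^(7/8)*c*(-k)^(1/4)/3) + C3*exp(-3^(7/8)*I*c*(-k)^(1/4)/3) + C4*exp(3^(7/8)*I*c*(-k)^(1/4)/3)


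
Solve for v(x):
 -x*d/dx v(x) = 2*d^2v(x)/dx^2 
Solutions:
 v(x) = C1 + C2*erf(x/2)


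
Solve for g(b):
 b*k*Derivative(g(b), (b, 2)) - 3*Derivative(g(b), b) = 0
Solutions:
 g(b) = C1 + b^(((re(k) + 3)*re(k) + im(k)^2)/(re(k)^2 + im(k)^2))*(C2*sin(3*log(b)*Abs(im(k))/(re(k)^2 + im(k)^2)) + C3*cos(3*log(b)*im(k)/(re(k)^2 + im(k)^2)))


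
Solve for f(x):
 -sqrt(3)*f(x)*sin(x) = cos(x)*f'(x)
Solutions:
 f(x) = C1*cos(x)^(sqrt(3))


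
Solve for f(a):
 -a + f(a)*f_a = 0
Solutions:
 f(a) = -sqrt(C1 + a^2)
 f(a) = sqrt(C1 + a^2)


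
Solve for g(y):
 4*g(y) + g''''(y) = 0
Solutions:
 g(y) = (C1*sin(y) + C2*cos(y))*exp(-y) + (C3*sin(y) + C4*cos(y))*exp(y)


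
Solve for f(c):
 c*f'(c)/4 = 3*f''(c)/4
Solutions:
 f(c) = C1 + C2*erfi(sqrt(6)*c/6)


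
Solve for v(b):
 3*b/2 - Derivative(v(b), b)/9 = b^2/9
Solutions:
 v(b) = C1 - b^3/3 + 27*b^2/4


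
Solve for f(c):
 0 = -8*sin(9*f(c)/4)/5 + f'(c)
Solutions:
 -8*c/5 + 2*log(cos(9*f(c)/4) - 1)/9 - 2*log(cos(9*f(c)/4) + 1)/9 = C1


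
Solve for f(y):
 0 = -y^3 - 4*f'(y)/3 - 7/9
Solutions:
 f(y) = C1 - 3*y^4/16 - 7*y/12


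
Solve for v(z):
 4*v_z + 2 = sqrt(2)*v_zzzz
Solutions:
 v(z) = C1 + C4*exp(sqrt(2)*z) - z/2 + (C2*sin(sqrt(6)*z/2) + C3*cos(sqrt(6)*z/2))*exp(-sqrt(2)*z/2)


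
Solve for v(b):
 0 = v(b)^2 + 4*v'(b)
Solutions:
 v(b) = 4/(C1 + b)


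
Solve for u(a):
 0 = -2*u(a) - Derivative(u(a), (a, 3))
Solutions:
 u(a) = C3*exp(-2^(1/3)*a) + (C1*sin(2^(1/3)*sqrt(3)*a/2) + C2*cos(2^(1/3)*sqrt(3)*a/2))*exp(2^(1/3)*a/2)


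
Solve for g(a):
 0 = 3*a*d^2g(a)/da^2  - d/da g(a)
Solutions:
 g(a) = C1 + C2*a^(4/3)


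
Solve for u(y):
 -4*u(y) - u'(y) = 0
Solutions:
 u(y) = C1*exp(-4*y)


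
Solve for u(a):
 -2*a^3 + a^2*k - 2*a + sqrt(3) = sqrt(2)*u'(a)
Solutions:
 u(a) = C1 - sqrt(2)*a^4/4 + sqrt(2)*a^3*k/6 - sqrt(2)*a^2/2 + sqrt(6)*a/2


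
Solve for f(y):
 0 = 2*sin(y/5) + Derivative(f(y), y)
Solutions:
 f(y) = C1 + 10*cos(y/5)


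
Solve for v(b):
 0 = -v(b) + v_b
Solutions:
 v(b) = C1*exp(b)


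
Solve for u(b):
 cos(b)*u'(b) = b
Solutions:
 u(b) = C1 + Integral(b/cos(b), b)


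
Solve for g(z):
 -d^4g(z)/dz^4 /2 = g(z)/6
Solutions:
 g(z) = (C1*sin(sqrt(2)*3^(3/4)*z/6) + C2*cos(sqrt(2)*3^(3/4)*z/6))*exp(-sqrt(2)*3^(3/4)*z/6) + (C3*sin(sqrt(2)*3^(3/4)*z/6) + C4*cos(sqrt(2)*3^(3/4)*z/6))*exp(sqrt(2)*3^(3/4)*z/6)


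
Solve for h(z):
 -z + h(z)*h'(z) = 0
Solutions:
 h(z) = -sqrt(C1 + z^2)
 h(z) = sqrt(C1 + z^2)


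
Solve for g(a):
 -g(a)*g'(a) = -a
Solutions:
 g(a) = -sqrt(C1 + a^2)
 g(a) = sqrt(C1 + a^2)


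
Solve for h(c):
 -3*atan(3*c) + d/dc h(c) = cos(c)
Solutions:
 h(c) = C1 + 3*c*atan(3*c) - log(9*c^2 + 1)/2 + sin(c)


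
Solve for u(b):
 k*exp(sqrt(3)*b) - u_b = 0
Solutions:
 u(b) = C1 + sqrt(3)*k*exp(sqrt(3)*b)/3


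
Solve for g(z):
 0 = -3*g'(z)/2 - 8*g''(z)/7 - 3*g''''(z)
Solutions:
 g(z) = C1 + C2*exp(-14^(1/3)*z*(-(1323 + sqrt(1807673))^(1/3) + 16*14^(1/3)/(1323 + sqrt(1807673))^(1/3))/84)*sin(14^(1/3)*sqrt(3)*z*(16*14^(1/3)/(1323 + sqrt(1807673))^(1/3) + (1323 + sqrt(1807673))^(1/3))/84) + C3*exp(-14^(1/3)*z*(-(1323 + sqrt(1807673))^(1/3) + 16*14^(1/3)/(1323 + sqrt(1807673))^(1/3))/84)*cos(14^(1/3)*sqrt(3)*z*(16*14^(1/3)/(1323 + sqrt(1807673))^(1/3) + (1323 + sqrt(1807673))^(1/3))/84) + C4*exp(14^(1/3)*z*(-(1323 + sqrt(1807673))^(1/3) + 16*14^(1/3)/(1323 + sqrt(1807673))^(1/3))/42)


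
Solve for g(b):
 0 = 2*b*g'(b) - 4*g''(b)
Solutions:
 g(b) = C1 + C2*erfi(b/2)


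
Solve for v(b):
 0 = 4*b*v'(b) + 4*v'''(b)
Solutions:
 v(b) = C1 + Integral(C2*airyai(-b) + C3*airybi(-b), b)


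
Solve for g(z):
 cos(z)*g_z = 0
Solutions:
 g(z) = C1


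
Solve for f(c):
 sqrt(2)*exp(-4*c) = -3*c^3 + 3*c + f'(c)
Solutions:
 f(c) = C1 + 3*c^4/4 - 3*c^2/2 - sqrt(2)*exp(-4*c)/4


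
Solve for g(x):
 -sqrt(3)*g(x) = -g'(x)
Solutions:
 g(x) = C1*exp(sqrt(3)*x)


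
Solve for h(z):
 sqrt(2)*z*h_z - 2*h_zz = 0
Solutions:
 h(z) = C1 + C2*erfi(2^(1/4)*z/2)


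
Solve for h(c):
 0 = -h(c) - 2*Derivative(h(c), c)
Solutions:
 h(c) = C1*exp(-c/2)


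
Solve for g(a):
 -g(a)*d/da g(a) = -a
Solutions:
 g(a) = -sqrt(C1 + a^2)
 g(a) = sqrt(C1 + a^2)


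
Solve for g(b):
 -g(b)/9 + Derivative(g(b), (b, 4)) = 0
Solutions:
 g(b) = C1*exp(-sqrt(3)*b/3) + C2*exp(sqrt(3)*b/3) + C3*sin(sqrt(3)*b/3) + C4*cos(sqrt(3)*b/3)


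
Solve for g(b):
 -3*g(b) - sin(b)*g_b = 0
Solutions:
 g(b) = C1*(cos(b) + 1)^(3/2)/(cos(b) - 1)^(3/2)


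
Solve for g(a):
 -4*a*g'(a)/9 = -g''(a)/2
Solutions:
 g(a) = C1 + C2*erfi(2*a/3)


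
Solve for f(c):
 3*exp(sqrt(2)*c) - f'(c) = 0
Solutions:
 f(c) = C1 + 3*sqrt(2)*exp(sqrt(2)*c)/2


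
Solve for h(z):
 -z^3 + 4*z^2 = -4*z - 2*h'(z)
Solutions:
 h(z) = C1 + z^4/8 - 2*z^3/3 - z^2


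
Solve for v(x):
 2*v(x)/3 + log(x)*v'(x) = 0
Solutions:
 v(x) = C1*exp(-2*li(x)/3)


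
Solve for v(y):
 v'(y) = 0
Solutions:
 v(y) = C1


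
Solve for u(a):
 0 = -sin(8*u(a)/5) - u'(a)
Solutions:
 a + 5*log(cos(8*u(a)/5) - 1)/16 - 5*log(cos(8*u(a)/5) + 1)/16 = C1


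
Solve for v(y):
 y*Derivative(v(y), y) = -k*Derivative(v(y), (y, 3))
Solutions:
 v(y) = C1 + Integral(C2*airyai(y*(-1/k)^(1/3)) + C3*airybi(y*(-1/k)^(1/3)), y)


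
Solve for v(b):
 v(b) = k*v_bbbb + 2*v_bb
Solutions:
 v(b) = C1*exp(-b*sqrt((-sqrt(k + 1) - 1)/k)) + C2*exp(b*sqrt((-sqrt(k + 1) - 1)/k)) + C3*exp(-b*sqrt((sqrt(k + 1) - 1)/k)) + C4*exp(b*sqrt((sqrt(k + 1) - 1)/k))


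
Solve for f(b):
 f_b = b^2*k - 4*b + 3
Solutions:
 f(b) = C1 + b^3*k/3 - 2*b^2 + 3*b


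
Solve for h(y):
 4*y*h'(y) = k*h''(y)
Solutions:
 h(y) = C1 + C2*erf(sqrt(2)*y*sqrt(-1/k))/sqrt(-1/k)


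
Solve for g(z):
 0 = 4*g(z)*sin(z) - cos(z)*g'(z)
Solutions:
 g(z) = C1/cos(z)^4


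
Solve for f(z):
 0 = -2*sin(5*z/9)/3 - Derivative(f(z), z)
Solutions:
 f(z) = C1 + 6*cos(5*z/9)/5


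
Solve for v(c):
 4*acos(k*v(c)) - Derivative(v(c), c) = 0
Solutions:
 Integral(1/acos(_y*k), (_y, v(c))) = C1 + 4*c


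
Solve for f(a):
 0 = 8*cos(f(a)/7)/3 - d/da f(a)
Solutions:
 -8*a/3 - 7*log(sin(f(a)/7) - 1)/2 + 7*log(sin(f(a)/7) + 1)/2 = C1


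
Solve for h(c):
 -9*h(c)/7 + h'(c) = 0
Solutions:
 h(c) = C1*exp(9*c/7)


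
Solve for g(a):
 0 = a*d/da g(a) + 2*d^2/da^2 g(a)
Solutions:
 g(a) = C1 + C2*erf(a/2)


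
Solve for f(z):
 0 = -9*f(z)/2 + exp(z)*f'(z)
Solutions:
 f(z) = C1*exp(-9*exp(-z)/2)


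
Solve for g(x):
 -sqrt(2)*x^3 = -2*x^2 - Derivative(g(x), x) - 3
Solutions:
 g(x) = C1 + sqrt(2)*x^4/4 - 2*x^3/3 - 3*x


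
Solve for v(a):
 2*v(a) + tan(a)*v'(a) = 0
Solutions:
 v(a) = C1/sin(a)^2


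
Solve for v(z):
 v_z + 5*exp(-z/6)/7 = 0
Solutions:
 v(z) = C1 + 30*exp(-z/6)/7


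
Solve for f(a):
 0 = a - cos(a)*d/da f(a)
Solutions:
 f(a) = C1 + Integral(a/cos(a), a)


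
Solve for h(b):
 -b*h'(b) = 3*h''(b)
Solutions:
 h(b) = C1 + C2*erf(sqrt(6)*b/6)


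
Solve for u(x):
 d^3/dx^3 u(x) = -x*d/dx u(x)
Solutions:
 u(x) = C1 + Integral(C2*airyai(-x) + C3*airybi(-x), x)


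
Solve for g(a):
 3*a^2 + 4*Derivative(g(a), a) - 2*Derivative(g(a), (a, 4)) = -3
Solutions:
 g(a) = C1 + C4*exp(2^(1/3)*a) - a^3/4 - 3*a/4 + (C2*sin(2^(1/3)*sqrt(3)*a/2) + C3*cos(2^(1/3)*sqrt(3)*a/2))*exp(-2^(1/3)*a/2)


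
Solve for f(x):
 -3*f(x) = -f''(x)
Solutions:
 f(x) = C1*exp(-sqrt(3)*x) + C2*exp(sqrt(3)*x)


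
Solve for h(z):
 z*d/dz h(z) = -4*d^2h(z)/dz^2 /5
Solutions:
 h(z) = C1 + C2*erf(sqrt(10)*z/4)


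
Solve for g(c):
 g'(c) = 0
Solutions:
 g(c) = C1


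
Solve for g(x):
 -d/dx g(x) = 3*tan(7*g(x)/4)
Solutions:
 g(x) = -4*asin(C1*exp(-21*x/4))/7 + 4*pi/7
 g(x) = 4*asin(C1*exp(-21*x/4))/7


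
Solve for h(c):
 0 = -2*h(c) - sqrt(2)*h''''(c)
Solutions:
 h(c) = (C1*sin(2^(5/8)*c/2) + C2*cos(2^(5/8)*c/2))*exp(-2^(5/8)*c/2) + (C3*sin(2^(5/8)*c/2) + C4*cos(2^(5/8)*c/2))*exp(2^(5/8)*c/2)


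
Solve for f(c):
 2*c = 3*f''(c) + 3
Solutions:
 f(c) = C1 + C2*c + c^3/9 - c^2/2


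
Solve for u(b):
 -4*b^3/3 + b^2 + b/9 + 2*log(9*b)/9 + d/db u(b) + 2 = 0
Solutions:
 u(b) = C1 + b^4/3 - b^3/3 - b^2/18 - 2*b*log(b)/9 - 16*b/9 - 4*b*log(3)/9


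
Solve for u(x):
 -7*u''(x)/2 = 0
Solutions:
 u(x) = C1 + C2*x


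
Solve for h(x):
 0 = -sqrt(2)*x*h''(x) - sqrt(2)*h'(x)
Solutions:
 h(x) = C1 + C2*log(x)


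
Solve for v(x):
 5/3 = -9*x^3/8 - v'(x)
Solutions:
 v(x) = C1 - 9*x^4/32 - 5*x/3


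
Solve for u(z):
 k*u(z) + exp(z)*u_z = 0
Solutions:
 u(z) = C1*exp(k*exp(-z))


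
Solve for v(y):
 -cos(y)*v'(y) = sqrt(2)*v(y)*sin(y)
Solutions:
 v(y) = C1*cos(y)^(sqrt(2))


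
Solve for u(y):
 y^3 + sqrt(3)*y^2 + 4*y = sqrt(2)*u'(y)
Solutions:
 u(y) = C1 + sqrt(2)*y^4/8 + sqrt(6)*y^3/6 + sqrt(2)*y^2


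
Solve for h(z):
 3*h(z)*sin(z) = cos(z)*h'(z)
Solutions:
 h(z) = C1/cos(z)^3


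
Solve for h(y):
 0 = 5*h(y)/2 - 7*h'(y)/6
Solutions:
 h(y) = C1*exp(15*y/7)


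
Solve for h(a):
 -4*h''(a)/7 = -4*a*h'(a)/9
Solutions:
 h(a) = C1 + C2*erfi(sqrt(14)*a/6)


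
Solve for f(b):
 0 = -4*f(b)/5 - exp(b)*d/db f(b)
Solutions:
 f(b) = C1*exp(4*exp(-b)/5)


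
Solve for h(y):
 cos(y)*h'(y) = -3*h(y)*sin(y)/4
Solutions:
 h(y) = C1*cos(y)^(3/4)


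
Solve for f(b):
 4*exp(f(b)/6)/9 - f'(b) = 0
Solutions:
 f(b) = 6*log(-1/(C1 + 4*b)) + 6*log(54)


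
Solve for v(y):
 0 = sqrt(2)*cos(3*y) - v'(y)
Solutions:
 v(y) = C1 + sqrt(2)*sin(3*y)/3


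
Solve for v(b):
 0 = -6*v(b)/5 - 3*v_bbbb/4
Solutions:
 v(b) = (C1*sin(2^(1/4)*5^(3/4)*b/5) + C2*cos(2^(1/4)*5^(3/4)*b/5))*exp(-2^(1/4)*5^(3/4)*b/5) + (C3*sin(2^(1/4)*5^(3/4)*b/5) + C4*cos(2^(1/4)*5^(3/4)*b/5))*exp(2^(1/4)*5^(3/4)*b/5)


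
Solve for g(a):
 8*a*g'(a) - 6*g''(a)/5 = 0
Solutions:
 g(a) = C1 + C2*erfi(sqrt(30)*a/3)


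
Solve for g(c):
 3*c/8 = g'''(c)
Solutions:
 g(c) = C1 + C2*c + C3*c^2 + c^4/64


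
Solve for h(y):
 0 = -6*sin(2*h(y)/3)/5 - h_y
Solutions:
 6*y/5 + 3*log(cos(2*h(y)/3) - 1)/4 - 3*log(cos(2*h(y)/3) + 1)/4 = C1


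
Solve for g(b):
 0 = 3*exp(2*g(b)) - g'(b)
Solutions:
 g(b) = log(-sqrt(-1/(C1 + 3*b))) - log(2)/2
 g(b) = log(-1/(C1 + 3*b))/2 - log(2)/2


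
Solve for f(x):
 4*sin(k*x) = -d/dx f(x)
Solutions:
 f(x) = C1 + 4*cos(k*x)/k


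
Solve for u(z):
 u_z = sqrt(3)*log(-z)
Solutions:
 u(z) = C1 + sqrt(3)*z*log(-z) - sqrt(3)*z


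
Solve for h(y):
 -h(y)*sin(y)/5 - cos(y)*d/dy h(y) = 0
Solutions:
 h(y) = C1*cos(y)^(1/5)


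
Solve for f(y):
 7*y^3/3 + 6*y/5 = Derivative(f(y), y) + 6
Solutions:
 f(y) = C1 + 7*y^4/12 + 3*y^2/5 - 6*y


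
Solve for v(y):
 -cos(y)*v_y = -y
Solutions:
 v(y) = C1 + Integral(y/cos(y), y)


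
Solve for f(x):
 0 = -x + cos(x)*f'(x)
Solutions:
 f(x) = C1 + Integral(x/cos(x), x)


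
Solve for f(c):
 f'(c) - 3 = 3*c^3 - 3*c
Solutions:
 f(c) = C1 + 3*c^4/4 - 3*c^2/2 + 3*c


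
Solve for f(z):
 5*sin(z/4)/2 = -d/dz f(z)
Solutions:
 f(z) = C1 + 10*cos(z/4)


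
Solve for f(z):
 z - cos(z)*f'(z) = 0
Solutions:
 f(z) = C1 + Integral(z/cos(z), z)


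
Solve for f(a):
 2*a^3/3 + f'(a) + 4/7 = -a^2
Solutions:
 f(a) = C1 - a^4/6 - a^3/3 - 4*a/7


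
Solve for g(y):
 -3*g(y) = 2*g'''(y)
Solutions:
 g(y) = C3*exp(-2^(2/3)*3^(1/3)*y/2) + (C1*sin(2^(2/3)*3^(5/6)*y/4) + C2*cos(2^(2/3)*3^(5/6)*y/4))*exp(2^(2/3)*3^(1/3)*y/4)


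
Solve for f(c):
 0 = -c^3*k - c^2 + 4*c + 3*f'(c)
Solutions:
 f(c) = C1 + c^4*k/12 + c^3/9 - 2*c^2/3


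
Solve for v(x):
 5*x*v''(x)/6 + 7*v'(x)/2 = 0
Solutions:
 v(x) = C1 + C2/x^(16/5)


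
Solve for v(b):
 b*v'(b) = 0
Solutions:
 v(b) = C1


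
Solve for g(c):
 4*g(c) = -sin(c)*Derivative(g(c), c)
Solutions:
 g(c) = C1*(cos(c)^2 + 2*cos(c) + 1)/(cos(c)^2 - 2*cos(c) + 1)


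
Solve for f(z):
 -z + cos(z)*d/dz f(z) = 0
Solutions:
 f(z) = C1 + Integral(z/cos(z), z)


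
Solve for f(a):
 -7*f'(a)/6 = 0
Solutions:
 f(a) = C1


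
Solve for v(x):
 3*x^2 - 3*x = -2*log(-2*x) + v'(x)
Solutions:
 v(x) = C1 + x^3 - 3*x^2/2 + 2*x*log(-x) + 2*x*(-1 + log(2))


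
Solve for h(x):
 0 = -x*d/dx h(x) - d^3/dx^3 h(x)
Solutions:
 h(x) = C1 + Integral(C2*airyai(-x) + C3*airybi(-x), x)


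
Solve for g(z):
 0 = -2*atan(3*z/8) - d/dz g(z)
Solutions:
 g(z) = C1 - 2*z*atan(3*z/8) + 8*log(9*z^2 + 64)/3


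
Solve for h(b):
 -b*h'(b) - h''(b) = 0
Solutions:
 h(b) = C1 + C2*erf(sqrt(2)*b/2)


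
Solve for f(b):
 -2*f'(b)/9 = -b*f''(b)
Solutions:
 f(b) = C1 + C2*b^(11/9)


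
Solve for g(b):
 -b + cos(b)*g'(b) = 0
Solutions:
 g(b) = C1 + Integral(b/cos(b), b)


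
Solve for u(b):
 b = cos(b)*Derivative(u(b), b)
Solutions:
 u(b) = C1 + Integral(b/cos(b), b)


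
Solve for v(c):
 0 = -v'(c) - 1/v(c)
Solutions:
 v(c) = -sqrt(C1 - 2*c)
 v(c) = sqrt(C1 - 2*c)


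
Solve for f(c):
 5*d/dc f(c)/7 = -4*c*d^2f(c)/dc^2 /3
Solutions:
 f(c) = C1 + C2*c^(13/28)


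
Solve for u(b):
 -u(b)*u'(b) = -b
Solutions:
 u(b) = -sqrt(C1 + b^2)
 u(b) = sqrt(C1 + b^2)


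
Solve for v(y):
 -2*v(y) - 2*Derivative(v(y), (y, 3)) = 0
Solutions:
 v(y) = C3*exp(-y) + (C1*sin(sqrt(3)*y/2) + C2*cos(sqrt(3)*y/2))*exp(y/2)


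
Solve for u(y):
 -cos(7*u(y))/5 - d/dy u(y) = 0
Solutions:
 y/5 - log(sin(7*u(y)) - 1)/14 + log(sin(7*u(y)) + 1)/14 = C1


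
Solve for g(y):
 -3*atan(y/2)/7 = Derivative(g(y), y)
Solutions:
 g(y) = C1 - 3*y*atan(y/2)/7 + 3*log(y^2 + 4)/7


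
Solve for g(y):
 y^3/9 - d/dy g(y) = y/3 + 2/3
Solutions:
 g(y) = C1 + y^4/36 - y^2/6 - 2*y/3


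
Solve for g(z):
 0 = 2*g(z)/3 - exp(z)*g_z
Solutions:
 g(z) = C1*exp(-2*exp(-z)/3)


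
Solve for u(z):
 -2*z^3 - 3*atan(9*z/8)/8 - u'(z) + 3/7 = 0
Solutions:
 u(z) = C1 - z^4/2 - 3*z*atan(9*z/8)/8 + 3*z/7 + log(81*z^2 + 64)/6


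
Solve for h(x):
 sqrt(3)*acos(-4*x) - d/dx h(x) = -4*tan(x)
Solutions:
 h(x) = C1 + sqrt(3)*(x*acos(-4*x) + sqrt(1 - 16*x^2)/4) - 4*log(cos(x))


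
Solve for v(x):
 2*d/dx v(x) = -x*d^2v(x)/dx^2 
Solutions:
 v(x) = C1 + C2/x


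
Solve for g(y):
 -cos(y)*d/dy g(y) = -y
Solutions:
 g(y) = C1 + Integral(y/cos(y), y)


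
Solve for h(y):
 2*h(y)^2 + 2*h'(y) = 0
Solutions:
 h(y) = 1/(C1 + y)


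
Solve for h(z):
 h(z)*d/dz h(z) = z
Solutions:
 h(z) = -sqrt(C1 + z^2)
 h(z) = sqrt(C1 + z^2)


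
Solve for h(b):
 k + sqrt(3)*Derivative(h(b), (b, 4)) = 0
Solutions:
 h(b) = C1 + C2*b + C3*b^2 + C4*b^3 - sqrt(3)*b^4*k/72


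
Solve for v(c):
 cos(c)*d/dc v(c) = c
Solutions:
 v(c) = C1 + Integral(c/cos(c), c)


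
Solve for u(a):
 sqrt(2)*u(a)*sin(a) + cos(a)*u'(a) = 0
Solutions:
 u(a) = C1*cos(a)^(sqrt(2))


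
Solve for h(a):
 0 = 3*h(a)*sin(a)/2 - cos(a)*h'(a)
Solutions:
 h(a) = C1/cos(a)^(3/2)


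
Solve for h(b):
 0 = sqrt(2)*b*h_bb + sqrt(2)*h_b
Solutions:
 h(b) = C1 + C2*log(b)


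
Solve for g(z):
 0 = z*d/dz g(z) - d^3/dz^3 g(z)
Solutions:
 g(z) = C1 + Integral(C2*airyai(z) + C3*airybi(z), z)


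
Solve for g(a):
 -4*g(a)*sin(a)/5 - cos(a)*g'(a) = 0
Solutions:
 g(a) = C1*cos(a)^(4/5)


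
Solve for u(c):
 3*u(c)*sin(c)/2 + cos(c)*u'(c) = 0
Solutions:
 u(c) = C1*cos(c)^(3/2)


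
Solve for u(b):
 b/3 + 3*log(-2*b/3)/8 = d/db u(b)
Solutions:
 u(b) = C1 + b^2/6 + 3*b*log(-b)/8 + 3*b*(-log(3) - 1 + log(2))/8


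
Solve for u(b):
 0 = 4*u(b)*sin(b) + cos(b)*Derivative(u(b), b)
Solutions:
 u(b) = C1*cos(b)^4


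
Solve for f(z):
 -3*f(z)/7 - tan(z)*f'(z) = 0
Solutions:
 f(z) = C1/sin(z)^(3/7)


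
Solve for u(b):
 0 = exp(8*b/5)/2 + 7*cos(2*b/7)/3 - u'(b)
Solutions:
 u(b) = C1 + 5*exp(8*b/5)/16 + 49*sin(2*b/7)/6


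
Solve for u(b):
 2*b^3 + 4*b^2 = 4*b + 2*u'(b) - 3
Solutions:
 u(b) = C1 + b^4/4 + 2*b^3/3 - b^2 + 3*b/2


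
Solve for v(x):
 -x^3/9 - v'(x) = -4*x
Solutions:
 v(x) = C1 - x^4/36 + 2*x^2


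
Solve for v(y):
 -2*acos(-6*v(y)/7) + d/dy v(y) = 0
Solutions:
 Integral(1/acos(-6*_y/7), (_y, v(y))) = C1 + 2*y


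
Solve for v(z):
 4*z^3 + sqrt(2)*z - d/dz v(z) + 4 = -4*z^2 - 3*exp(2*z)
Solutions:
 v(z) = C1 + z^4 + 4*z^3/3 + sqrt(2)*z^2/2 + 4*z + 3*exp(2*z)/2


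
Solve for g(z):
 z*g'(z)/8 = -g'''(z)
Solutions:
 g(z) = C1 + Integral(C2*airyai(-z/2) + C3*airybi(-z/2), z)


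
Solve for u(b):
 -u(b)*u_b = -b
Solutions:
 u(b) = -sqrt(C1 + b^2)
 u(b) = sqrt(C1 + b^2)


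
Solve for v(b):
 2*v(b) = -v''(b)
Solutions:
 v(b) = C1*sin(sqrt(2)*b) + C2*cos(sqrt(2)*b)


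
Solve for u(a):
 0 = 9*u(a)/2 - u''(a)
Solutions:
 u(a) = C1*exp(-3*sqrt(2)*a/2) + C2*exp(3*sqrt(2)*a/2)


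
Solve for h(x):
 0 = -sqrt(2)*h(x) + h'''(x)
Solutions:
 h(x) = C3*exp(2^(1/6)*x) + (C1*sin(2^(1/6)*sqrt(3)*x/2) + C2*cos(2^(1/6)*sqrt(3)*x/2))*exp(-2^(1/6)*x/2)


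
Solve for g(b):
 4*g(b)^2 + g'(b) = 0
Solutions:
 g(b) = 1/(C1 + 4*b)


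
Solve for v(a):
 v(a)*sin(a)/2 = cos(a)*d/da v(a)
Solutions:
 v(a) = C1/sqrt(cos(a))


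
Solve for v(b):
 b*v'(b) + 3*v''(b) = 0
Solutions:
 v(b) = C1 + C2*erf(sqrt(6)*b/6)


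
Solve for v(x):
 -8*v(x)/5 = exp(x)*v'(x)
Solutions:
 v(x) = C1*exp(8*exp(-x)/5)


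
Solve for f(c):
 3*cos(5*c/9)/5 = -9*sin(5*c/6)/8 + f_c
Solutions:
 f(c) = C1 + 27*sin(5*c/9)/25 - 27*cos(5*c/6)/20


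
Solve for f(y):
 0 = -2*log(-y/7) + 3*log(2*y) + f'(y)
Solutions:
 f(y) = C1 - y*log(y) + y*(-log(392) + 1 + 2*I*pi)


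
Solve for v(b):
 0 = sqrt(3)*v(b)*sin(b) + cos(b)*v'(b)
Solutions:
 v(b) = C1*cos(b)^(sqrt(3))


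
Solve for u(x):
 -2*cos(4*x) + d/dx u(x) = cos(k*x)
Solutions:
 u(x) = C1 + sin(4*x)/2 + sin(k*x)/k


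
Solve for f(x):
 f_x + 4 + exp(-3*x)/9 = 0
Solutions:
 f(x) = C1 - 4*x + exp(-3*x)/27


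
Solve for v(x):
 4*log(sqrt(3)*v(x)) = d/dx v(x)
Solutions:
 -Integral(1/(2*log(_y) + log(3)), (_y, v(x)))/2 = C1 - x


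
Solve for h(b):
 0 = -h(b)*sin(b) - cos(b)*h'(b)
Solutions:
 h(b) = C1*cos(b)


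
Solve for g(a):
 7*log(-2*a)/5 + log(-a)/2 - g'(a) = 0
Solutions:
 g(a) = C1 + 19*a*log(-a)/10 + a*(-19 + 14*log(2))/10


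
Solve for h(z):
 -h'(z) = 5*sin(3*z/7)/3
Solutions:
 h(z) = C1 + 35*cos(3*z/7)/9


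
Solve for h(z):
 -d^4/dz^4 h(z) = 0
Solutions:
 h(z) = C1 + C2*z + C3*z^2 + C4*z^3


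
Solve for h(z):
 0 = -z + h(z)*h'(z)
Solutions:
 h(z) = -sqrt(C1 + z^2)
 h(z) = sqrt(C1 + z^2)


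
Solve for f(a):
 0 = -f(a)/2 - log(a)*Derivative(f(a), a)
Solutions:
 f(a) = C1*exp(-li(a)/2)


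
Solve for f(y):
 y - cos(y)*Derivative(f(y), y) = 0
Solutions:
 f(y) = C1 + Integral(y/cos(y), y)


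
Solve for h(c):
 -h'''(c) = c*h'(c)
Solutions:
 h(c) = C1 + Integral(C2*airyai(-c) + C3*airybi(-c), c)


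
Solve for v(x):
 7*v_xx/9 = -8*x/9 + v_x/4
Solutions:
 v(x) = C1 + C2*exp(9*x/28) + 16*x^2/9 + 896*x/81


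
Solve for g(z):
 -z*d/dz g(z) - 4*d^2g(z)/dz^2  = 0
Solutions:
 g(z) = C1 + C2*erf(sqrt(2)*z/4)


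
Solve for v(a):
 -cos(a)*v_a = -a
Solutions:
 v(a) = C1 + Integral(a/cos(a), a)


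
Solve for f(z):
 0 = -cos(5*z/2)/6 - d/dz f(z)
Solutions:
 f(z) = C1 - sin(5*z/2)/15


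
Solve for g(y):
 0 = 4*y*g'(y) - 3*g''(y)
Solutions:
 g(y) = C1 + C2*erfi(sqrt(6)*y/3)


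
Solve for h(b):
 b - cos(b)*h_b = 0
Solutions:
 h(b) = C1 + Integral(b/cos(b), b)


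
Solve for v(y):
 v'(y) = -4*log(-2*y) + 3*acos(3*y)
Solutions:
 v(y) = C1 - 4*y*log(-y) + 3*y*acos(3*y) - 4*y*log(2) + 4*y - sqrt(1 - 9*y^2)


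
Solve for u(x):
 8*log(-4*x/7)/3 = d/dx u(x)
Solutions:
 u(x) = C1 + 8*x*log(-x)/3 + 8*x*(-log(7) - 1 + 2*log(2))/3


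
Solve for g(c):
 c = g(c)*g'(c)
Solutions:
 g(c) = -sqrt(C1 + c^2)
 g(c) = sqrt(C1 + c^2)


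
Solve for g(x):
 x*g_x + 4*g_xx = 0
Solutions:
 g(x) = C1 + C2*erf(sqrt(2)*x/4)


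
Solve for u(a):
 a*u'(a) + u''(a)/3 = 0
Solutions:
 u(a) = C1 + C2*erf(sqrt(6)*a/2)


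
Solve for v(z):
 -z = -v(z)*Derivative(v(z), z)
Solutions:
 v(z) = -sqrt(C1 + z^2)
 v(z) = sqrt(C1 + z^2)


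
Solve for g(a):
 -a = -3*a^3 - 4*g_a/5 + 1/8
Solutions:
 g(a) = C1 - 15*a^4/16 + 5*a^2/8 + 5*a/32


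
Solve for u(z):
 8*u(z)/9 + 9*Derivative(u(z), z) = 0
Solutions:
 u(z) = C1*exp(-8*z/81)


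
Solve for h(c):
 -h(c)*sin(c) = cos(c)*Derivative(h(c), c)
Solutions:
 h(c) = C1*cos(c)


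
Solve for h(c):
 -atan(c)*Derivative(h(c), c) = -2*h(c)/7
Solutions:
 h(c) = C1*exp(2*Integral(1/atan(c), c)/7)


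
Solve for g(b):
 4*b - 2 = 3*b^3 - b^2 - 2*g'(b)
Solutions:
 g(b) = C1 + 3*b^4/8 - b^3/6 - b^2 + b


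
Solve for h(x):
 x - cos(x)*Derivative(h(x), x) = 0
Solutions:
 h(x) = C1 + Integral(x/cos(x), x)


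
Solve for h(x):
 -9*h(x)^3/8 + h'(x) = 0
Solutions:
 h(x) = -2*sqrt(-1/(C1 + 9*x))
 h(x) = 2*sqrt(-1/(C1 + 9*x))


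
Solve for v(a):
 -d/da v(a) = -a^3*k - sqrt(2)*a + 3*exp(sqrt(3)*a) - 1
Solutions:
 v(a) = C1 + a^4*k/4 + sqrt(2)*a^2/2 + a - sqrt(3)*exp(sqrt(3)*a)


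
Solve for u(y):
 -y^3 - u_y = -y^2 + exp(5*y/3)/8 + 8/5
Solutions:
 u(y) = C1 - y^4/4 + y^3/3 - 8*y/5 - 3*exp(5*y/3)/40


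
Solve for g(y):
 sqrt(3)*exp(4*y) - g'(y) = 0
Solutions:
 g(y) = C1 + sqrt(3)*exp(4*y)/4


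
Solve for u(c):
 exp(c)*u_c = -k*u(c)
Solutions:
 u(c) = C1*exp(k*exp(-c))


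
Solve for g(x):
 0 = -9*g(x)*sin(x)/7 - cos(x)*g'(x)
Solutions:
 g(x) = C1*cos(x)^(9/7)


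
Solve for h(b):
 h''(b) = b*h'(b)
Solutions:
 h(b) = C1 + C2*erfi(sqrt(2)*b/2)


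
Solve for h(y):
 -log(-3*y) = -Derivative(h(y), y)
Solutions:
 h(y) = C1 + y*log(-y) + y*(-1 + log(3))


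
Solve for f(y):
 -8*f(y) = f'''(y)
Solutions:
 f(y) = C3*exp(-2*y) + (C1*sin(sqrt(3)*y) + C2*cos(sqrt(3)*y))*exp(y)


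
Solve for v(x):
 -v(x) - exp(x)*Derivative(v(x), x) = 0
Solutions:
 v(x) = C1*exp(exp(-x))


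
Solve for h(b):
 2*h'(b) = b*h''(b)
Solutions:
 h(b) = C1 + C2*b^3


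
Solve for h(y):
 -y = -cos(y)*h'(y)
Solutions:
 h(y) = C1 + Integral(y/cos(y), y)


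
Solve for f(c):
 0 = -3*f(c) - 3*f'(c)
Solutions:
 f(c) = C1*exp(-c)


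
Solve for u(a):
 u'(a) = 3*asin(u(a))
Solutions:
 Integral(1/asin(_y), (_y, u(a))) = C1 + 3*a


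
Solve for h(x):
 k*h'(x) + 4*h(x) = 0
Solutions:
 h(x) = C1*exp(-4*x/k)


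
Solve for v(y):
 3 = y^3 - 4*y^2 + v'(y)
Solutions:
 v(y) = C1 - y^4/4 + 4*y^3/3 + 3*y


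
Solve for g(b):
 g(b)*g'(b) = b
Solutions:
 g(b) = -sqrt(C1 + b^2)
 g(b) = sqrt(C1 + b^2)


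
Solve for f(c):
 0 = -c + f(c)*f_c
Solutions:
 f(c) = -sqrt(C1 + c^2)
 f(c) = sqrt(C1 + c^2)


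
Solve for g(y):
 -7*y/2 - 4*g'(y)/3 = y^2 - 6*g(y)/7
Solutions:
 g(y) = C1*exp(9*y/14) + 7*y^2/6 + 833*y/108 + 5831/486


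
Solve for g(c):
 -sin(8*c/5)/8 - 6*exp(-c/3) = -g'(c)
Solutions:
 g(c) = C1 - 5*cos(8*c/5)/64 - 18*exp(-c/3)


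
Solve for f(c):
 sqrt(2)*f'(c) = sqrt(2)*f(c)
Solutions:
 f(c) = C1*exp(c)


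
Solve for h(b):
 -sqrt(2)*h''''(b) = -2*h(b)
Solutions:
 h(b) = C1*exp(-2^(1/8)*b) + C2*exp(2^(1/8)*b) + C3*sin(2^(1/8)*b) + C4*cos(2^(1/8)*b)


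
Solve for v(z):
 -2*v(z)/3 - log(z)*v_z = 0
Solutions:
 v(z) = C1*exp(-2*li(z)/3)


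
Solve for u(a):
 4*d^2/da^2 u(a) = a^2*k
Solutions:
 u(a) = C1 + C2*a + a^4*k/48


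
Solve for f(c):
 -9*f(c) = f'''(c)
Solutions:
 f(c) = C3*exp(-3^(2/3)*c) + (C1*sin(3*3^(1/6)*c/2) + C2*cos(3*3^(1/6)*c/2))*exp(3^(2/3)*c/2)


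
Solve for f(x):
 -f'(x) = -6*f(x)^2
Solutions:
 f(x) = -1/(C1 + 6*x)


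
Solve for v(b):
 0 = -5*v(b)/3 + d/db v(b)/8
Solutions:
 v(b) = C1*exp(40*b/3)


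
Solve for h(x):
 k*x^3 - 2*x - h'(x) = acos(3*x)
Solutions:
 h(x) = C1 + k*x^4/4 - x^2 - x*acos(3*x) + sqrt(1 - 9*x^2)/3


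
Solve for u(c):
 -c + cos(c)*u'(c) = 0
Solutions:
 u(c) = C1 + Integral(c/cos(c), c)


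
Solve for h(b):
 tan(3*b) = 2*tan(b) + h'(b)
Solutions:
 h(b) = C1 + 2*log(cos(b)) - log(cos(3*b))/3


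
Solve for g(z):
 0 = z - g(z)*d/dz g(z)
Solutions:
 g(z) = -sqrt(C1 + z^2)
 g(z) = sqrt(C1 + z^2)
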